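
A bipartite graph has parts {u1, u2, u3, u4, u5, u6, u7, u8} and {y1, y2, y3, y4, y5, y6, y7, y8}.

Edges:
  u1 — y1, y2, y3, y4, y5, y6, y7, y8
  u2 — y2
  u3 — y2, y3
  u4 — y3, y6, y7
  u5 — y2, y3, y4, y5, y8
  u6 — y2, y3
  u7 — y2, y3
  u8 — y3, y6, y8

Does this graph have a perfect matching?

The set {u2, u3, u6, u7} has only 2 neighbours ({y2, y3}), so by Hall's theorem at most 6 of the 8 left vertices can be matched.
Hence no matching covers every left vertex.

No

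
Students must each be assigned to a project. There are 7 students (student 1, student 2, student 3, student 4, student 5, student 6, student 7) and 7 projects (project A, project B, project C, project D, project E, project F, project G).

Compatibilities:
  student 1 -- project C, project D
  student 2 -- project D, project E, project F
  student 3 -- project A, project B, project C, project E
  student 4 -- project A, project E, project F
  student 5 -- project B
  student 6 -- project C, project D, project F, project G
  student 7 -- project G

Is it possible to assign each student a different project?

For example, pair student 1-project D, student 2-project F, student 3-project E, student 4-project A, student 5-project B, student 6-project C, student 7-project G.
Every student is matched, so this is a perfect matching.

Yes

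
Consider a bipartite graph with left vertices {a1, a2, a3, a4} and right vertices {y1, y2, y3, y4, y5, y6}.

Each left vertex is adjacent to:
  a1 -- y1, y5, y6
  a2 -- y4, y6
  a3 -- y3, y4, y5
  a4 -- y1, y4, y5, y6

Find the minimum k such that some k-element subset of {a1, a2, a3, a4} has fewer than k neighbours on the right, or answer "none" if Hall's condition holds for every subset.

none

A matching saturating every left vertex exists, for instance a1→y6, a2→y4, a3→y3, a4→y1.
By Hall's marriage theorem, this means |N(S)| ≥ |S| for every subset S, so no violating subset exists.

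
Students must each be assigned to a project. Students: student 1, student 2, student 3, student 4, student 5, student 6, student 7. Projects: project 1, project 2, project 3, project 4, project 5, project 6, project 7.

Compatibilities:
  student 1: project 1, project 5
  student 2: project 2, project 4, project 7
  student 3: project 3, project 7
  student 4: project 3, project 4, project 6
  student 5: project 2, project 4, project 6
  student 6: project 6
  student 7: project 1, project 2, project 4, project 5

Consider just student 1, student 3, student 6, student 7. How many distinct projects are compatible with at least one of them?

The union of neighbours of {student 1, student 3, student 6, student 7} is {project 1, project 2, project 3, project 4, project 5, project 6, project 7}, which has 7 elements.
Since |N(S)| = 7 ≥ |S| = 4, Hall's condition holds for this subset.

7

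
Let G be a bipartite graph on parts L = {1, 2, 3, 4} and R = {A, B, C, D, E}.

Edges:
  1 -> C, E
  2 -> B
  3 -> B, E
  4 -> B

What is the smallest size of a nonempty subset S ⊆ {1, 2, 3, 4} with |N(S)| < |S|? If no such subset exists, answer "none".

Take S = {2, 4}. Its neighbourhood is {B}, so |N(S)| = 1 < |S| = 2.
No single vertex violates Hall's condition since each has at least one neighbour, so 2 is the minimum.

2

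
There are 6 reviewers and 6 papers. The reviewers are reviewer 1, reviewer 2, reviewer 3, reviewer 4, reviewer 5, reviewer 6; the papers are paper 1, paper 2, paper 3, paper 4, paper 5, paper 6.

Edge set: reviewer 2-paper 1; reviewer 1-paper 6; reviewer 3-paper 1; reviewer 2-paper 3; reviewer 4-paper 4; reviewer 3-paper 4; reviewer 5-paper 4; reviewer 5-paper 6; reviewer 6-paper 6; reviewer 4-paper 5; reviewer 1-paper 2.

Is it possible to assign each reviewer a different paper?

A valid assignment of size 6: reviewer 1–paper 2, reviewer 2–paper 3, reviewer 3–paper 1, reviewer 4–paper 5, reviewer 5–paper 4, reviewer 6–paper 6.
Every reviewer is matched, so this is a perfect matching.

Yes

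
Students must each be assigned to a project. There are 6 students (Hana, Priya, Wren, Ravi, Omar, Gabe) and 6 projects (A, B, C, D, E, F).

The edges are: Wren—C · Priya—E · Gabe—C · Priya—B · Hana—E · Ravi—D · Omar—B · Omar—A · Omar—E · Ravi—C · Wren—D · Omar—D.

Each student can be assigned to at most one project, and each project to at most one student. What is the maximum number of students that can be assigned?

One maximum matching: Hana-E, Priya-B, Wren-D, Ravi-C, Omar-A.
The set {Wren, Ravi, Gabe} has only 2 neighbours ({C, D}), so by Hall's theorem at most 5 of the 6 students can be matched.

5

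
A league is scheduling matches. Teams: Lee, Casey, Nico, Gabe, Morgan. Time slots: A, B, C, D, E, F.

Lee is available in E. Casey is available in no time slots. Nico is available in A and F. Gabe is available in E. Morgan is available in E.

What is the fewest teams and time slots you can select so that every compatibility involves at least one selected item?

A maximum matching has 2 edges (e.g. Lee–E, Nico–F).
By König's theorem the minimum vertex cover has the same size. One such cover is {Nico, E}.

2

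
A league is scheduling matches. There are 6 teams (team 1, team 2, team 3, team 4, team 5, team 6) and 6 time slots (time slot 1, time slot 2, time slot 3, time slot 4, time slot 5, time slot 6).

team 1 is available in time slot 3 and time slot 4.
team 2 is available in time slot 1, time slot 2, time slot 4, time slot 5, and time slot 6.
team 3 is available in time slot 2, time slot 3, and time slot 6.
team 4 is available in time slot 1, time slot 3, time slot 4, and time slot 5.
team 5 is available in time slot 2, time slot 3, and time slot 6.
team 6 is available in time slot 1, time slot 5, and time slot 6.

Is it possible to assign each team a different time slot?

Yes

For example, pair team 1–time slot 3, team 2–time slot 1, team 3–time slot 2, team 4–time slot 4, team 5–time slot 6, team 6–time slot 5.
All 6 teams are covered.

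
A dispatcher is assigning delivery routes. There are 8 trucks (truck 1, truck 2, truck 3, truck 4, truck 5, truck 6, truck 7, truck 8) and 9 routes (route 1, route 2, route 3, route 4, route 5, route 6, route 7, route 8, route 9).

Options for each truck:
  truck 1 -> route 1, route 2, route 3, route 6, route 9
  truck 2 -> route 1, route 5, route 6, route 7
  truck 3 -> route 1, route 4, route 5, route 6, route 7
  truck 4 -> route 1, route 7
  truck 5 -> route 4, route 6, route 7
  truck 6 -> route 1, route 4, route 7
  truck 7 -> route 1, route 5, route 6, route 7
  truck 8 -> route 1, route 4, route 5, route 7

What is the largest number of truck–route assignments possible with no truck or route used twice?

6

One maximum matching: truck 1→route 3, truck 2→route 5, truck 3→route 4, truck 4→route 1, truck 5→route 6, truck 6→route 7.
The set {truck 2, truck 3, truck 4, truck 5, truck 6, truck 7, truck 8} has only 5 neighbours ({route 1, route 4, route 5, route 6, route 7}), so by Hall's theorem at most 6 of the 8 trucks can be matched.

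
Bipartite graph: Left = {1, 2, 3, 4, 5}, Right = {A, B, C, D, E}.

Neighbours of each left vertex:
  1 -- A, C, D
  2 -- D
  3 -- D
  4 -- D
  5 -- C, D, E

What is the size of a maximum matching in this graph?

3

One maximum matching: 1-C, 2-D, 5-E.
The set {2, 3, 4} has only 1 neighbour ({D}), so by Hall's theorem at most 3 of the 5 left vertices can be matched.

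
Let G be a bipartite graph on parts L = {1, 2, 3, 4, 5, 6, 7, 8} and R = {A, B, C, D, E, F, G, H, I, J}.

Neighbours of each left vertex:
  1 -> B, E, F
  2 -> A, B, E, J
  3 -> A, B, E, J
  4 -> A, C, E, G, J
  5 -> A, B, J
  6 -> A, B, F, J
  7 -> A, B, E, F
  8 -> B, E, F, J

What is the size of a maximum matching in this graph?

A valid assignment of size 6: 1–F, 2–E, 3–A, 4–G, 5–J, 6–B.
The set {1, 2, 3, 5, 6, 7, 8} has only 5 neighbours ({A, B, E, F, J}), so by Hall's theorem at most 6 of the 8 left vertices can be matched.

6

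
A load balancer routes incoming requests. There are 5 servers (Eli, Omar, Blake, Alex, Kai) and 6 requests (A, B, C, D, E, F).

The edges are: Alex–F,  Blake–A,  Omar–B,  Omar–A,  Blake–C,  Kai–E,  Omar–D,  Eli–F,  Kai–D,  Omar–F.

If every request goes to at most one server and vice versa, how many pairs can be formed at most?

4

For example, pair Eli–F, Omar–B, Blake–C, Kai–E.
The set {Eli, Alex} has only 1 neighbour ({F}), so by Hall's theorem at most 4 of the 5 servers can be matched.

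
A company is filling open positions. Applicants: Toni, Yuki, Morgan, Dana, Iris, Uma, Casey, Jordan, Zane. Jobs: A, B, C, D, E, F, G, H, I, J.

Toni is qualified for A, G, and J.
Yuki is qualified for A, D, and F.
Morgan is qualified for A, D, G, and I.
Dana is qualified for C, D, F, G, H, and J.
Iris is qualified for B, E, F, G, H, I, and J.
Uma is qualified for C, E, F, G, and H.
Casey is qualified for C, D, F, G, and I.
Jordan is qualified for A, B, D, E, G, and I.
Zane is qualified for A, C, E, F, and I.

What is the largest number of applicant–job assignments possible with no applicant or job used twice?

For example, pair Toni–J, Yuki–D, Morgan–I, Dana–F, Iris–G, Uma–H, Casey–C, Jordan–E, Zane–A.
This saturates every applicant, so 9 is the maximum.

9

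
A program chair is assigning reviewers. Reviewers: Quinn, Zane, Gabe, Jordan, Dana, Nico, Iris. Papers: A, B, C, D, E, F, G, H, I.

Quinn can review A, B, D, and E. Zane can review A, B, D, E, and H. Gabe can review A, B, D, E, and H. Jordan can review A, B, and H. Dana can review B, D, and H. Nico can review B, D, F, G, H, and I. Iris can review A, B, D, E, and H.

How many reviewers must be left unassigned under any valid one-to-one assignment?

A valid assignment of size 6: Quinn-D, Zane-E, Gabe-A, Jordan-H, Dana-B, Nico-G.
The set {Quinn, Zane, Gabe, Jordan, Dana, Iris} has only 5 neighbours ({A, B, D, E, H}), so by Hall's theorem at most 6 of the 7 reviewers can be matched.
That matches 6 of the 7, leaving 1 unmatched; no matching can do better.

1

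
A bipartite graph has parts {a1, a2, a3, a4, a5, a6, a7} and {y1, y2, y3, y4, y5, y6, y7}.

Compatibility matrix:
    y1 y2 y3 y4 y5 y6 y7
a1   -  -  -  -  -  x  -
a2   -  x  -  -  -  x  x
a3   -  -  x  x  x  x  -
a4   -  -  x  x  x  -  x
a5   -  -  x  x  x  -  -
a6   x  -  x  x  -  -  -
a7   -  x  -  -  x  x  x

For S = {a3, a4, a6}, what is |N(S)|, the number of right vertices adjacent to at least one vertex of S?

6

The union of neighbours of {a3, a4, a6} is {y1, y3, y4, y5, y6, y7}, which has 6 elements.
Since |N(S)| = 6 ≥ |S| = 3, Hall's condition holds for this subset.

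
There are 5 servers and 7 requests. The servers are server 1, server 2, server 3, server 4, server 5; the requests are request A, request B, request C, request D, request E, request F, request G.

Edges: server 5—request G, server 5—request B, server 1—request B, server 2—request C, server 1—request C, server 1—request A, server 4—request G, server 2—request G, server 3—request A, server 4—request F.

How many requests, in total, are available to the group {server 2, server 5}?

3

The union of neighbours of {server 2, server 5} is {request B, request C, request G}, which has 3 elements.
Since |N(S)| = 3 ≥ |S| = 2, Hall's condition holds for this subset.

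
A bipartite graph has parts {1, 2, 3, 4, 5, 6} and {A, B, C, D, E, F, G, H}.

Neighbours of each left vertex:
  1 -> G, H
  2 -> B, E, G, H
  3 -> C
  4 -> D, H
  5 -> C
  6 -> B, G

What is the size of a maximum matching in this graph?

For example, pair 1→G, 2→E, 3→C, 4→D, 6→B.
The set {3, 5} has only 1 neighbour ({C}), so by Hall's theorem at most 5 of the 6 left vertices can be matched.

5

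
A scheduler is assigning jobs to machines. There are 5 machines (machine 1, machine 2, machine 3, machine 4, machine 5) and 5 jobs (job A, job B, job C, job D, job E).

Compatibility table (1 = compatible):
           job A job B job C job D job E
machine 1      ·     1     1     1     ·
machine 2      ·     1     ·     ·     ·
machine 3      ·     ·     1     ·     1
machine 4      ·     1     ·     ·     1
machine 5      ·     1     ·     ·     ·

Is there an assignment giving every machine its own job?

The set {machine 2, machine 5} has only 1 neighbour ({job B}), so by Hall's theorem at most 4 of the 5 machines can be matched.
Hence no matching covers every machine.

No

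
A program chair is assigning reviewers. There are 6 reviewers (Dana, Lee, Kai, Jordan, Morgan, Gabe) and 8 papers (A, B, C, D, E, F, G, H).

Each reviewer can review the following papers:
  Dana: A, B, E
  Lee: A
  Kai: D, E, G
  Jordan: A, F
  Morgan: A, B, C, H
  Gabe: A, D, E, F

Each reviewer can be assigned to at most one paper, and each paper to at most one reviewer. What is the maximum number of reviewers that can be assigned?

6

For example, pair Dana–B, Lee–A, Kai–D, Jordan–F, Morgan–C, Gabe–E.
All 6 reviewers are matched, so no larger matching exists.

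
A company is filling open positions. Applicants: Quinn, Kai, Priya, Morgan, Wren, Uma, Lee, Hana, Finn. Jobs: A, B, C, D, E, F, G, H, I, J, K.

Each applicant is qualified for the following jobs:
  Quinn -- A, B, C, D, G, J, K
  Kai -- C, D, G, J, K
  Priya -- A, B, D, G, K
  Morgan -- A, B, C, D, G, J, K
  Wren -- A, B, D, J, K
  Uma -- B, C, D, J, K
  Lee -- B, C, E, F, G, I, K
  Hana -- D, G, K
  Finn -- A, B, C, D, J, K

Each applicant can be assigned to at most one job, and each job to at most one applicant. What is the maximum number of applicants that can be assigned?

8

A valid assignment of size 8: Quinn→A, Kai→C, Priya→K, Morgan→D, Wren→J, Uma→B, Lee→E, Hana→G.
The set {Quinn, Kai, Priya, Morgan, Wren, Uma, Hana, Finn} has only 7 neighbours ({A, B, C, D, G, J, K}), so by Hall's theorem at most 8 of the 9 applicants can be matched.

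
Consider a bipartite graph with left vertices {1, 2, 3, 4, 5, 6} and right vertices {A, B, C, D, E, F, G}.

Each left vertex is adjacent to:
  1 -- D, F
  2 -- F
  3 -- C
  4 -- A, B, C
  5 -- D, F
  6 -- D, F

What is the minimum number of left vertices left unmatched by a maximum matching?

A valid assignment of size 4: 1-D, 2-F, 3-C, 4-B.
The set {1, 2, 5, 6} has only 2 neighbours ({D, F}), so by Hall's theorem at most 4 of the 6 left vertices can be matched.
That matches 4 of the 6, leaving 2 unmatched; no matching can do better.

2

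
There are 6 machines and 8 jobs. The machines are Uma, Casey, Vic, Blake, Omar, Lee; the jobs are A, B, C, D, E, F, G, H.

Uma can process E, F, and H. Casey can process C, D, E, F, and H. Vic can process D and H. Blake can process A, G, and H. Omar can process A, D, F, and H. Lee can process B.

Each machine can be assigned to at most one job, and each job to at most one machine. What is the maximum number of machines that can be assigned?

6

One maximum matching: Uma-H, Casey-E, Vic-D, Blake-G, Omar-F, Lee-B.
This saturates every machine, so 6 is the maximum.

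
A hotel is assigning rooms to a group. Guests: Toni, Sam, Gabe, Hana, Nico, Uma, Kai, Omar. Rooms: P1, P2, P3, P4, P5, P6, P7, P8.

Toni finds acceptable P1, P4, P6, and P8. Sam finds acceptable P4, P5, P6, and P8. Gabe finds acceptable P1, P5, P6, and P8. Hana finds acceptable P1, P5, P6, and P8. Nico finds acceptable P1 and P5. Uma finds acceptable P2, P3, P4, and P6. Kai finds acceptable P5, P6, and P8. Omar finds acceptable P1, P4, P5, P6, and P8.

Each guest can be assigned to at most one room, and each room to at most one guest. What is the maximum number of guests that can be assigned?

For example, pair Toni→P8, Sam→P4, Gabe→P6, Hana→P5, Nico→P1, Uma→P3.
The set {Toni, Sam, Gabe, Hana, Nico, Kai, Omar} has only 5 neighbours ({P1, P4, P5, P6, P8}), so by Hall's theorem at most 6 of the 8 guests can be matched.

6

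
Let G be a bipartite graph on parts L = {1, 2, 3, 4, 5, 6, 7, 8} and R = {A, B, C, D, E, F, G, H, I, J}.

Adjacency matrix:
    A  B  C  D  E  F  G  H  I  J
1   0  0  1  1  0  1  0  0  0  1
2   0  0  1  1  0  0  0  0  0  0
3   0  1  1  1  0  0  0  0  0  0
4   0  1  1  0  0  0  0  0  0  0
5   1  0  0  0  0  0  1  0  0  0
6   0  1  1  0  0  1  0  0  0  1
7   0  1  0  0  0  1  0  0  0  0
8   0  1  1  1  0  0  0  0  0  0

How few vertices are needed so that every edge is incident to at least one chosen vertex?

6

A maximum matching has 6 edges (e.g. 1–J, 2–D, 3–C, 4–B, 5–G, 6–F).
By König's theorem the minimum vertex cover has the same size. One such cover is {5, B, C, D, F, J}.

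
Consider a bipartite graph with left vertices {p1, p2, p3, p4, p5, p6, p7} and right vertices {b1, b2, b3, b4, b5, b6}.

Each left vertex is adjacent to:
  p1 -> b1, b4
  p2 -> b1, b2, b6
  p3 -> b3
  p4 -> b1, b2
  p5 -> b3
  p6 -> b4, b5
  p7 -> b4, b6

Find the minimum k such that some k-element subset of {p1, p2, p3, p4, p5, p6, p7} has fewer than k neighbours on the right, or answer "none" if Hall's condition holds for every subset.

2

Take S = {p3, p5}. Its neighbourhood is {b3}, so |N(S)| = 1 < |S| = 2.
No single vertex violates Hall's condition since each has at least one neighbour, so 2 is the minimum.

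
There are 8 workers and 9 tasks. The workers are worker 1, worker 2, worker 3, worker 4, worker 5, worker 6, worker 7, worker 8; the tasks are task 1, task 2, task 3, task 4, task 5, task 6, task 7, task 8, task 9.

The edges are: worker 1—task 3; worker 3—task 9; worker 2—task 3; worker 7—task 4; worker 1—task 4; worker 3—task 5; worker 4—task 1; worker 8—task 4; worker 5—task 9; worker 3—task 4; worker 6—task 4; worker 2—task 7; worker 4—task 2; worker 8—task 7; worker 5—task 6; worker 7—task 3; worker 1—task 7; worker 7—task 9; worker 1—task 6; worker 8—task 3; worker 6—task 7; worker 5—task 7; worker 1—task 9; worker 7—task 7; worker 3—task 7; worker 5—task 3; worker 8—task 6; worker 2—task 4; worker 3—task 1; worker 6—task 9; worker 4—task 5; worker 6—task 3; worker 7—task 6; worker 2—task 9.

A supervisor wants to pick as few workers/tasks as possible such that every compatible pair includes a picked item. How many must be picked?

7

{worker 3, worker 4, task 3, task 4, task 6, task 7, task 9} is a vertex cover of size 7: every edge has an endpoint in this set.
No smaller cover exists because worker 1–task 6, worker 2–task 9, worker 3–task 1, worker 4–task 2, worker 5–task 3, worker 6–task 7, worker 7–task 4 is a matching of size 7, and a cover must include an endpoint of each of these disjoint edges (König's theorem).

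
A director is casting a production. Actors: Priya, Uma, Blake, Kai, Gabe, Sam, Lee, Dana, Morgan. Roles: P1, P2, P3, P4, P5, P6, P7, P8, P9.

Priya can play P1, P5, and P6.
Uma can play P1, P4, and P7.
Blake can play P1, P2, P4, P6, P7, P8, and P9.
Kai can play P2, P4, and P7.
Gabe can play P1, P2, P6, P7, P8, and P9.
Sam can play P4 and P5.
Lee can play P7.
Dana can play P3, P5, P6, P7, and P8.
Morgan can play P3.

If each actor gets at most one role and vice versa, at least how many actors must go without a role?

One maximum matching: Priya-P6, Uma-P4, Blake-P9, Kai-P2, Gabe-P1, Sam-P5, Lee-P7, Dana-P8, Morgan-P3.
All 9 actors are matched, so no larger matching exists.
That matches 9 of the 9, leaving 0 unmatched; no matching can do better.

0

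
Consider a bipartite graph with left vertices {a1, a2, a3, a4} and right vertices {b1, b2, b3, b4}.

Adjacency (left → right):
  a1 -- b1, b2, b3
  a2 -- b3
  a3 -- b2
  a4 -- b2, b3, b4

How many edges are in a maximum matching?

4

A valid assignment of size 4: a1-b1, a2-b3, a3-b2, a4-b4.
This saturates every left vertex, so 4 is the maximum.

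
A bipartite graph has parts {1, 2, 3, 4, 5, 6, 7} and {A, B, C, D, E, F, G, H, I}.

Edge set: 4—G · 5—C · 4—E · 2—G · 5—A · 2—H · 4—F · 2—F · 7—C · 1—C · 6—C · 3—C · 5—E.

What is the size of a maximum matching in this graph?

A valid assignment of size 4: 1-C, 2-F, 4-G, 5-E.
The set {1, 3, 6, 7} has only 1 neighbour ({C}), so by Hall's theorem at most 4 of the 7 left vertices can be matched.

4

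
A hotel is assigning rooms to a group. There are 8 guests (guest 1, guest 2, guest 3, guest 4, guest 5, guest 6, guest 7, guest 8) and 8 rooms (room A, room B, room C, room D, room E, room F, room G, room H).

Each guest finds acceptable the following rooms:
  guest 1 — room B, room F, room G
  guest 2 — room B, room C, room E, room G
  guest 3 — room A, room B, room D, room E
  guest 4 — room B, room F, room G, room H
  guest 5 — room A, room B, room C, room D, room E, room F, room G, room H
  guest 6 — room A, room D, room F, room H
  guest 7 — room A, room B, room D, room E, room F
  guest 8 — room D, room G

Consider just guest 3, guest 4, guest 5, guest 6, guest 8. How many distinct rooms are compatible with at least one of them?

8

The union of neighbours of {guest 3, guest 4, guest 5, guest 6, guest 8} is {room A, room B, room C, room D, room E, room F, room G, room H}, which has 8 elements.
Since |N(S)| = 8 ≥ |S| = 5, Hall's condition holds for this subset.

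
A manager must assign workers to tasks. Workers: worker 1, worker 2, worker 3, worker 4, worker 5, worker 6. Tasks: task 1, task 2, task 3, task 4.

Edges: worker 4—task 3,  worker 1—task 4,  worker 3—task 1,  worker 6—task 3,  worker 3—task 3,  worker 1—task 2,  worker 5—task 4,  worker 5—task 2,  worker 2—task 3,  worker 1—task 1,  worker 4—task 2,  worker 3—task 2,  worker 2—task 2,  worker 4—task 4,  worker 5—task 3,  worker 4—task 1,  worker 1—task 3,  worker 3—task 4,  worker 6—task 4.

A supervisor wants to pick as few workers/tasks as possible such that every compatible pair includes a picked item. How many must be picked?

A maximum matching has 4 edges (e.g. worker 1–task 4, worker 2–task 3, worker 3–task 1, worker 4–task 2).
By König's theorem the minimum vertex cover has the same size. One such cover is {task 1, task 2, task 3, task 4}.

4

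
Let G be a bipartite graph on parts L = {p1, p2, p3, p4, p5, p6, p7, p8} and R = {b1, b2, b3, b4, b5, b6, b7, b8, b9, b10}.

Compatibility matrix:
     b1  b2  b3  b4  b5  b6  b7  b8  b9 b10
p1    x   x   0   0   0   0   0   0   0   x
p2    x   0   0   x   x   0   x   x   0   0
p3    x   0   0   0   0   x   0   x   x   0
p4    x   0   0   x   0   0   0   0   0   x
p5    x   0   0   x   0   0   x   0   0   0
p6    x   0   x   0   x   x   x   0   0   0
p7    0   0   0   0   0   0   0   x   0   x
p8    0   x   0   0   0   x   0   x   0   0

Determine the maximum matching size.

For example, pair p1-b2, p2-b5, p3-b6, p4-b1, p5-b4, p6-b7, p7-b10, p8-b8.
All 8 left vertices are matched, so no larger matching exists.

8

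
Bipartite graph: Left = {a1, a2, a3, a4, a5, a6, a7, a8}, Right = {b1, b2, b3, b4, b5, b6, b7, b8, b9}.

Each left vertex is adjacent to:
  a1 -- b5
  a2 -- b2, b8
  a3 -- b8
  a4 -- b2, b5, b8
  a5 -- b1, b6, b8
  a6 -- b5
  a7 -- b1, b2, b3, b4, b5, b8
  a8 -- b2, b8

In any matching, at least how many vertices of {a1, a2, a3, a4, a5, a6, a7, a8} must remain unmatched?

One maximum matching: a1→b5, a2→b2, a3→b8, a5→b6, a7→b1.
The set {a1, a2, a3, a4, a6, a8} has only 3 neighbours ({b2, b5, b8}), so by Hall's theorem at most 5 of the 8 left vertices can be matched.
That matches 5 of the 8, leaving 3 unmatched; no matching can do better.

3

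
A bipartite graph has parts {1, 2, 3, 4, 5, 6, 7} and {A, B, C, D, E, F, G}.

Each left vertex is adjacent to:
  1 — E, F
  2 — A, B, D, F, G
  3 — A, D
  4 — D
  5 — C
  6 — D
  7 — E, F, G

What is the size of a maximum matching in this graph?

For example, pair 1–F, 2–G, 3–A, 4–D, 5–C, 7–E.
The set {4, 6} has only 1 neighbour ({D}), so by Hall's theorem at most 6 of the 7 left vertices can be matched.

6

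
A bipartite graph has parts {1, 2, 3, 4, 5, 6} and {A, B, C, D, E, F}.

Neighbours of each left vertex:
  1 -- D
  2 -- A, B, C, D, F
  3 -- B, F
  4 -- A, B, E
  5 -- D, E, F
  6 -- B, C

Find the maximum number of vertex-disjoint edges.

One maximum matching: 1→D, 2→C, 3→F, 4→A, 5→E, 6→B.
This saturates every left vertex, so 6 is the maximum.

6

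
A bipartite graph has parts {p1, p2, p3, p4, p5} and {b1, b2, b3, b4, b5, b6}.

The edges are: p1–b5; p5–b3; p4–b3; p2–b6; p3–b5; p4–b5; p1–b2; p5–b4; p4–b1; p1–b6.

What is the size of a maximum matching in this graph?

5

For example, pair p1-b2, p2-b6, p3-b5, p4-b1, p5-b3.
This saturates every left vertex, so 5 is the maximum.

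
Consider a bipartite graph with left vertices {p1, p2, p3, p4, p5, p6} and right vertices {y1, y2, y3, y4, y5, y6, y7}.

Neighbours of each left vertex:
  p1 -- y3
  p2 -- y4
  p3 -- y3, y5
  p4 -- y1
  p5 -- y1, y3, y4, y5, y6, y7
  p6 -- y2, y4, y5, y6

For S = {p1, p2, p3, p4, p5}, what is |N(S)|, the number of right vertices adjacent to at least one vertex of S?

The union of neighbours of {p1, p2, p3, p4, p5} is {y1, y3, y4, y5, y6, y7}, which has 6 elements.
Since |N(S)| = 6 ≥ |S| = 5, Hall's condition holds for this subset.

6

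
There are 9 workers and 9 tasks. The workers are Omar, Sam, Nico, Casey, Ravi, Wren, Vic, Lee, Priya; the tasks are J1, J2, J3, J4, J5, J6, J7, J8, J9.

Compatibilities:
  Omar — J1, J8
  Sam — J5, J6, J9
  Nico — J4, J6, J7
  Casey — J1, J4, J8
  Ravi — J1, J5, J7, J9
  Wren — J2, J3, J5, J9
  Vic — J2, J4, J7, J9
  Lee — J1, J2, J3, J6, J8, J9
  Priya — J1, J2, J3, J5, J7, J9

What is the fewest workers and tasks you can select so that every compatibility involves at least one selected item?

9

A maximum matching has 9 edges (e.g. Omar–J1, Sam–J6, Nico–J4, Casey–J8, Ravi–J5, Wren–J3, Vic–J7, Lee–J2, Priya–J9).
By König's theorem the minimum vertex cover has the same size. One such cover is {Omar, Sam, Nico, Casey, Ravi, Wren, Vic, Lee, Priya}.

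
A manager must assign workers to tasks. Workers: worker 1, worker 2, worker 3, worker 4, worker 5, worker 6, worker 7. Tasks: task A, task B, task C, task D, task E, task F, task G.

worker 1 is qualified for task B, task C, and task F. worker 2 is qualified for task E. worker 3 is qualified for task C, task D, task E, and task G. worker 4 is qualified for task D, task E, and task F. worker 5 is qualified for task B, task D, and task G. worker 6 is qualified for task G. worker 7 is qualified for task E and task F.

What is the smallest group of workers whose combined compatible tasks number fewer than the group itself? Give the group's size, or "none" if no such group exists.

7

Take S = {worker 1, worker 2, worker 3, worker 4, worker 5, worker 6, worker 7}. Its neighbourhood is {task B, task C, task D, task E, task F, task G}, so |N(S)| = 6 < |S| = 7.
Every subset of size less than 7 has at least as many neighbours as members, so 7 is the minimum.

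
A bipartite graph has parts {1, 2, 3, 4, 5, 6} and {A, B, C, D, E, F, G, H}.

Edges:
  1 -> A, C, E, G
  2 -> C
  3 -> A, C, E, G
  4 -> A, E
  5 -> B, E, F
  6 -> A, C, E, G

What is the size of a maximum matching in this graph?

One maximum matching: 1→A, 2→C, 3→G, 4→E, 5→B.
The set {1, 2, 3, 4, 6} has only 4 neighbours ({A, C, E, G}), so by Hall's theorem at most 5 of the 6 left vertices can be matched.

5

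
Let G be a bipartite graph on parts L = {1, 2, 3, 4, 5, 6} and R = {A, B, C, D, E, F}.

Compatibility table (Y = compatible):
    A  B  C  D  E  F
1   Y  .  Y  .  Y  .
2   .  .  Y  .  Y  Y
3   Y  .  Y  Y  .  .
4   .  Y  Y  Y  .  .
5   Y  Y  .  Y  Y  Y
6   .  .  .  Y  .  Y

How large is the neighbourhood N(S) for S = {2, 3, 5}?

6

The union of neighbours of {2, 3, 5} is {A, B, C, D, E, F}, which has 6 elements.
Since |N(S)| = 6 ≥ |S| = 3, Hall's condition holds for this subset.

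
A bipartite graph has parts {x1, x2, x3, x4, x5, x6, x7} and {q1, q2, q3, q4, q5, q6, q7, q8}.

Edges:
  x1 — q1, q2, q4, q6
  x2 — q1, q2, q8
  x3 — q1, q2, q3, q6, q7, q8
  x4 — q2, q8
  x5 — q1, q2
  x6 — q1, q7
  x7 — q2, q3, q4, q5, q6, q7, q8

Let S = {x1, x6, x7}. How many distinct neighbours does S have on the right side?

8

The union of neighbours of {x1, x6, x7} is {q1, q2, q3, q4, q5, q6, q7, q8}, which has 8 elements.
Since |N(S)| = 8 ≥ |S| = 3, Hall's condition holds for this subset.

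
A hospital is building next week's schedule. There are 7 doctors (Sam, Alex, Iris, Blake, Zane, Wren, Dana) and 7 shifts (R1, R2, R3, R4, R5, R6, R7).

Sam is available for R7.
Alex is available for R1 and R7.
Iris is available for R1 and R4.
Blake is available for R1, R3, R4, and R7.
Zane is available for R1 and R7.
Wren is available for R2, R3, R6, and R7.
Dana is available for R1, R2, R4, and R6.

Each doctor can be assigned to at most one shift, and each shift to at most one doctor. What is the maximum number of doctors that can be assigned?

One maximum matching: Sam-R7, Alex-R1, Iris-R4, Blake-R3, Wren-R2, Dana-R6.
The set {Sam, Alex, Zane} has only 2 neighbours ({R1, R7}), so by Hall's theorem at most 6 of the 7 doctors can be matched.

6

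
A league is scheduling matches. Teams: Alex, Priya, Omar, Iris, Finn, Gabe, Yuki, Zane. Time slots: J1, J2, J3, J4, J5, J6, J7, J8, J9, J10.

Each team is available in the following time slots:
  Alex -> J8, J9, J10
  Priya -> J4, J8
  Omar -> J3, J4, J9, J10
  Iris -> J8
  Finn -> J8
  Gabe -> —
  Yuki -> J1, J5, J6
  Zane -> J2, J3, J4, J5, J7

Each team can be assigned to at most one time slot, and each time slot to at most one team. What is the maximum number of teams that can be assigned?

6

One maximum matching: Alex-J10, Priya-J4, Omar-J9, Iris-J8, Yuki-J6, Zane-J2.
The set {Iris, Finn, Gabe} has only 1 neighbour ({J8}), so by Hall's theorem at most 6 of the 8 teams can be matched.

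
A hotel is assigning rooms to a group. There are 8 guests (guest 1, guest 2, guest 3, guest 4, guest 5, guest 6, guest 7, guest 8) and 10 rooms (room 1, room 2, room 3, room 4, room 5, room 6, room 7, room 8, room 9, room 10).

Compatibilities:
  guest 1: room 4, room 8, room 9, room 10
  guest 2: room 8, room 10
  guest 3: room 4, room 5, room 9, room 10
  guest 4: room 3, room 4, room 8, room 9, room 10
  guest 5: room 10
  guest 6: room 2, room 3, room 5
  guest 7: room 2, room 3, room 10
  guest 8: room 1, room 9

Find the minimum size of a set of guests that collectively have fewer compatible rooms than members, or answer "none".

A matching saturating every guest exists, for instance guest 1→room 9, guest 2→room 8, guest 3→room 5, guest 4→room 4, guest 5→room 10, guest 6→room 2, guest 7→room 3, guest 8→room 1.
By Hall's marriage theorem, this means |N(S)| ≥ |S| for every subset S, so no violating subset exists.

none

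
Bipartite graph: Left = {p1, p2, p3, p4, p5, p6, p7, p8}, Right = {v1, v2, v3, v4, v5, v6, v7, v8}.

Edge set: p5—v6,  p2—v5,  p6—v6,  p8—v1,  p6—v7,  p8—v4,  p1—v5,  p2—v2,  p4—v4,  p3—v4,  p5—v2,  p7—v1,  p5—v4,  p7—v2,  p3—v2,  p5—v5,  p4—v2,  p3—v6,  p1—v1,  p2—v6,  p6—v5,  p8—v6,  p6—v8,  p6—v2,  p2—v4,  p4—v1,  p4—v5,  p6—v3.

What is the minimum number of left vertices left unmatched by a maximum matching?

For example, pair p1→v5, p2→v4, p3→v6, p4→v1, p5→v2, p6→v8.
The set {p1, p2, p3, p4, p5, p7, p8} has only 5 neighbours ({v1, v2, v4, v5, v6}), so by Hall's theorem at most 6 of the 8 left vertices can be matched.
That matches 6 of the 8, leaving 2 unmatched; no matching can do better.

2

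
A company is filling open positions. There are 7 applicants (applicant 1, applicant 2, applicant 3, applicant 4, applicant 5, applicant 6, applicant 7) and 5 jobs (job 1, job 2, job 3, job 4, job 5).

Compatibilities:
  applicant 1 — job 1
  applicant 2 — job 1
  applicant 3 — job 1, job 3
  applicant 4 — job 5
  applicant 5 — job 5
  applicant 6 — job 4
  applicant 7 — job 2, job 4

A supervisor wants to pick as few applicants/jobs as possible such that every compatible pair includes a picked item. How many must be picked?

The 5 edges applicant 1–job 1, applicant 3–job 3, applicant 4–job 5, applicant 6–job 4, applicant 7–job 2 form a matching, so any vertex cover needs at least 5 vertices (one per matched edge).
Conversely {applicant 3, applicant 6, applicant 7, job 1, job 5} meets every edge and has exactly 5 vertices, so 5 is optimal.

5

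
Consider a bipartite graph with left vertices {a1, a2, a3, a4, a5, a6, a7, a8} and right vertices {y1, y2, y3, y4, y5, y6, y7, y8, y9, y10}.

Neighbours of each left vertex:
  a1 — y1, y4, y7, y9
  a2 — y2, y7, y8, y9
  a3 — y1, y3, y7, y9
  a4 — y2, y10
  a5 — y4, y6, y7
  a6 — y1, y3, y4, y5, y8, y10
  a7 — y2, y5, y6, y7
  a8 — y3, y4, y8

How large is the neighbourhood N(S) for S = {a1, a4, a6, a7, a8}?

The union of neighbours of {a1, a4, a6, a7, a8} is {y1, y2, y3, y4, y5, y6, y7, y8, y9, y10}, which has 10 elements.
Since |N(S)| = 10 ≥ |S| = 5, Hall's condition holds for this subset.

10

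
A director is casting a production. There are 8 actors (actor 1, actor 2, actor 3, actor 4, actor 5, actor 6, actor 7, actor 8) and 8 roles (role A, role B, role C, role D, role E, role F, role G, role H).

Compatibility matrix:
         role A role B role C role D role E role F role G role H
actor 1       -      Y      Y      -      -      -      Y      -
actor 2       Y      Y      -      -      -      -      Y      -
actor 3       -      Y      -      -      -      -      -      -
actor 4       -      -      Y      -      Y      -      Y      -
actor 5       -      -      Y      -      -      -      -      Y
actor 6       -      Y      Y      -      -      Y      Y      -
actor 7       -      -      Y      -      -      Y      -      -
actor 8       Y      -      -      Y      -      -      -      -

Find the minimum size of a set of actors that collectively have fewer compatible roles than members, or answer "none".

none

A matching saturating every actor exists, for instance actor 1→role C, actor 2→role A, actor 3→role B, actor 4→role E, actor 5→role H, actor 6→role G, actor 7→role F, actor 8→role D.
By Hall's marriage theorem, this means |N(S)| ≥ |S| for every subset S, so no violating subset exists.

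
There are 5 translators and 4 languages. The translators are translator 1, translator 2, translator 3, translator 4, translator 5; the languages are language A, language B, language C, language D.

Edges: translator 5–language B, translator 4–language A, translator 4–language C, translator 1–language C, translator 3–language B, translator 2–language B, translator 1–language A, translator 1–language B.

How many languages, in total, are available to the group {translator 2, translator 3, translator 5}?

1

The union of neighbours of {translator 2, translator 3, translator 5} is {language B}, which has 1 element.
Since |N(S)| = 1 < |S| = 3, Hall's condition fails for this subset.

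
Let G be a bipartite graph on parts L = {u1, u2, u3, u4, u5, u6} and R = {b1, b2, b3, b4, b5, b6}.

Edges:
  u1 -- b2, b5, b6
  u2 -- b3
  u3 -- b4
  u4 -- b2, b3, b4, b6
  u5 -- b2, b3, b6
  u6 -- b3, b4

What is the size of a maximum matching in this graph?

5

A valid assignment of size 5: u1-b5, u2-b3, u3-b4, u4-b2, u5-b6.
The set {u2, u3, u6} has only 2 neighbours ({b3, b4}), so by Hall's theorem at most 5 of the 6 left vertices can be matched.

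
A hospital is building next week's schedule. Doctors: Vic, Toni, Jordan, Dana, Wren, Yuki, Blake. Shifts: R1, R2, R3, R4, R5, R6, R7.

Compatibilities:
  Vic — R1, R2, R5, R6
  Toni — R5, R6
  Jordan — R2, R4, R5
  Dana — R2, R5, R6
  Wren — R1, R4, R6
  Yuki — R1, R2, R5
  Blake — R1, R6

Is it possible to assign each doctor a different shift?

No

The set {Vic, Toni, Jordan, Dana, Wren, Yuki, Blake} has only 5 neighbours ({R1, R2, R4, R5, R6}), so by Hall's theorem at most 5 of the 7 doctors can be matched.
Hence no matching covers every doctor.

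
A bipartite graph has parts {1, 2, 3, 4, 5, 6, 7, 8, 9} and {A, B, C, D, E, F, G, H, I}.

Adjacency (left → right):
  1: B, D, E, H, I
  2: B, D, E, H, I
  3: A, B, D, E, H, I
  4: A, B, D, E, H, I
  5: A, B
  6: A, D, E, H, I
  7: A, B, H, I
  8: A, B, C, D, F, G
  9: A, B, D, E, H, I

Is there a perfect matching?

No

The set {1, 2, 3, 4, 5, 6, 7, 9} has only 6 neighbours ({A, B, D, E, H, I}), so by Hall's theorem at most 7 of the 9 left vertices can be matched.
Hence no matching covers every left vertex.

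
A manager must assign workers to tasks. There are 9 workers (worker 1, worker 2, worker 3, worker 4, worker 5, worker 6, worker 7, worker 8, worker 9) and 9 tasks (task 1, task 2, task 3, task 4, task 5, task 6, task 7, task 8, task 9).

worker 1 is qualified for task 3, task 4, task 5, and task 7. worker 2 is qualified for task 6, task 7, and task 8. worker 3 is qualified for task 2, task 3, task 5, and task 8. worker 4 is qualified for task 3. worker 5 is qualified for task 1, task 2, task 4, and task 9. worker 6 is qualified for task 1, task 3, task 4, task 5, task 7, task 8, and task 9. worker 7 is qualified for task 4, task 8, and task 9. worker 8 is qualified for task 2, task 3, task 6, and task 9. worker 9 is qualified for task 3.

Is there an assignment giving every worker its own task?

No

The set {worker 4, worker 9} has only 1 neighbour ({task 3}), so by Hall's theorem at most 8 of the 9 workers can be matched.
Hence no matching covers every worker.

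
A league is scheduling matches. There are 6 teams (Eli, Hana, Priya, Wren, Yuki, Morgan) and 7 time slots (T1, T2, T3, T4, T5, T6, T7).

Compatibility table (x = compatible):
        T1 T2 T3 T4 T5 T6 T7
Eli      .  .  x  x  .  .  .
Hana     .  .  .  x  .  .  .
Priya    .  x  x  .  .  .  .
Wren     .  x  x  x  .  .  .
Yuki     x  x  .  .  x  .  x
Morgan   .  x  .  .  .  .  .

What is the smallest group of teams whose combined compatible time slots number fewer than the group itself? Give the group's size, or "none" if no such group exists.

4

Take S = {Eli, Hana, Priya, Wren}. Its neighbourhood is {T2, T3, T4}, so |N(S)| = 3 < |S| = 4.
Every subset of size less than 4 has at least as many neighbours as members, so 4 is the minimum.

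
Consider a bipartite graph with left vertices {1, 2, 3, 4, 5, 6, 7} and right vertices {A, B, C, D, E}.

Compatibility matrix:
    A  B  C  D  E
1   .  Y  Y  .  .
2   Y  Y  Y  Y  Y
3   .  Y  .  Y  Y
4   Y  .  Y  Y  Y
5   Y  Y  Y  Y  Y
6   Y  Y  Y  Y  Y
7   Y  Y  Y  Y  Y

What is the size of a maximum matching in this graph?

One maximum matching: 1→B, 2→E, 3→D, 4→C, 5→A.
The set {1, 2, 3, 4, 5, 6, 7} has only 5 neighbours ({A, B, C, D, E}), so by Hall's theorem at most 5 of the 7 left vertices can be matched.

5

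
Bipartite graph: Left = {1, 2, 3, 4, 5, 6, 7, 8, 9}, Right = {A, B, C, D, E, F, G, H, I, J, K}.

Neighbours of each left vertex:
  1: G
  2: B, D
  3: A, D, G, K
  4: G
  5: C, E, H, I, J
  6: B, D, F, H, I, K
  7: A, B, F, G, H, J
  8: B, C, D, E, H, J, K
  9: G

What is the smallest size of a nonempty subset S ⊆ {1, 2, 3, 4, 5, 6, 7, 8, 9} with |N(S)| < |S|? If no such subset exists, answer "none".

2

Take S = {1, 4}. Its neighbourhood is {G}, so |N(S)| = 1 < |S| = 2.
No single vertex violates Hall's condition since each has at least one neighbour, so 2 is the minimum.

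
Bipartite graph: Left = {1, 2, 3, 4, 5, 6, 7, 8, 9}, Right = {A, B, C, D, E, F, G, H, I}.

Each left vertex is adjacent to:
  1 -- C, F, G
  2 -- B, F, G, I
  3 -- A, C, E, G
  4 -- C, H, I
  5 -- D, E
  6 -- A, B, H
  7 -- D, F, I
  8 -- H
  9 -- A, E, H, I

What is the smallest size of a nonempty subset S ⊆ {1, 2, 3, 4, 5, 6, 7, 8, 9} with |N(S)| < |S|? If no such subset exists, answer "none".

A matching saturating every left vertex exists, for instance 1→G, 2→B, 3→E, 4→C, 5→D, 6→A, 7→F, 8→H, 9→I.
By Hall's marriage theorem, this means |N(S)| ≥ |S| for every subset S, so no violating subset exists.

none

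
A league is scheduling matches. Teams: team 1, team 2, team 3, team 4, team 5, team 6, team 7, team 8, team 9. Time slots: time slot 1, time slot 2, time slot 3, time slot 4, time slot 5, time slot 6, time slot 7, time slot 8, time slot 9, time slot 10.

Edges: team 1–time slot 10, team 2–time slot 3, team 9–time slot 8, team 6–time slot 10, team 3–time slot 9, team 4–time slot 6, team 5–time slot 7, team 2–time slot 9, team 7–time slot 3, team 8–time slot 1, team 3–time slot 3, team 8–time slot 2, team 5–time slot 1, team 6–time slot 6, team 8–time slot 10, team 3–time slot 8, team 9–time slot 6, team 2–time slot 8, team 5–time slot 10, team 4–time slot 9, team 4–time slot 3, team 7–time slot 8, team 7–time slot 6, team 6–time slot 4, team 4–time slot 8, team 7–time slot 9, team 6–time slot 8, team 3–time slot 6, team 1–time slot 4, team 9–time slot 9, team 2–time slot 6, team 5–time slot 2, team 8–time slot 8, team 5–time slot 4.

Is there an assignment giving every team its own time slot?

The set {team 2, team 3, team 4, team 7, team 9} has only 4 neighbours ({time slot 3, time slot 6, time slot 8, time slot 9}), so by Hall's theorem at most 8 of the 9 teams can be matched.
Hence no matching covers every team.

No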